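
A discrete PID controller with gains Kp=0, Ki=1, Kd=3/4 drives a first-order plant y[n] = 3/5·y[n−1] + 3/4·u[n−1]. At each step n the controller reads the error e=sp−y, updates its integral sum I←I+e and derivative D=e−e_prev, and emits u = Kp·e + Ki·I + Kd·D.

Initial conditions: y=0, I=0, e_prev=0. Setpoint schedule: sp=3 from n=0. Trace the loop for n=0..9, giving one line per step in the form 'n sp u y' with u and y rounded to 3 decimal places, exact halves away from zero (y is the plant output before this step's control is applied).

(exact arithmetic carried between steps; '≈' marks a value shown rounded to 6 d.p. or computed from one; I and e_prev carry over from the previous line; the table rounds u and y to 3 d.p., halves away from zero)
n=0: y=0, sp=3, e=sp−y=3; I=3, D=e−e_prev=3; u=0·3+1·3+3/4·3=5.25; next y=3/5·0+3/4·5.25=3.9375
n=1: y=3.9375, sp=3, e=sp−y=-0.9375; I=2.0625, D=e−e_prev=-3.9375; u=0·(-0.9375)+1·2.0625+3/4·(-3.9375)=-0.890625; next y=3/5·3.9375+3/4·(-0.890625)≈1.694531
n=2: y≈1.694531, sp=3, e=sp−y≈1.305469; I≈3.367969, D=e−e_prev≈2.242969; u=0·1.305469+1·3.367969+3/4·2.242969≈5.050195; next y=3/5·1.694531+3/4·5.050195≈4.804365
n=3: y≈4.804365, sp=3, e=sp−y≈-1.804365; I≈1.563604, D=e−e_prev≈-3.109834; u=0·(-1.804365)+1·1.563604+3/4·(-3.109834)≈-0.768772; next y=3/5·4.804365+3/4·(-0.768772)≈2.306040
n=4: y≈2.306040, sp=3, e=sp−y≈0.693960; I≈2.257563, D=e−e_prev≈2.498325; u=0·0.693960+1·2.257563+3/4·2.498325≈4.131307; next y=3/5·2.306040+3/4·4.131307≈4.482104
n=5: y≈4.482104, sp=3, e=sp−y≈-1.482104; I≈0.775459, D=e−e_prev≈-2.176064; u=0·(-1.482104)+1·0.775459+3/4·(-2.176064)≈-0.856589; next y=3/5·4.482104+3/4·(-0.856589)≈2.046821
n=6: y≈2.046821, sp=3, e=sp−y≈0.953179; I≈1.728638, D=e−e_prev≈2.435284; u=0·0.953179+1·1.728638+3/4·2.435284≈3.555101; next y=3/5·2.046821+3/4·3.555101≈3.894418
n=7: y≈3.894418, sp=3, e=sp−y≈-0.894418; I≈0.834220, D=e−e_prev≈-1.847598; u=0·(-0.894418)+1·0.834220+3/4·(-1.847598)≈-0.551478; next y=3/5·3.894418+3/4·(-0.551478)≈1.923042
n=8: y≈1.923042, sp=3, e=sp−y≈1.076958; I≈1.911178, D=e−e_prev≈1.971376; u=0·1.076958+1·1.911178+3/4·1.971376≈3.389710; next y=3/5·1.923042+3/4·3.389710≈3.696108
n=9: y≈3.696108, sp=3, e=sp−y≈-0.696108; I≈1.215070, D=e−e_prev≈-1.773065; u=0·(-0.696108)+1·1.215070+3/4·(-1.773065)≈-0.114729; next y=3/5·3.696108+3/4·(-0.114729)≈2.131618

0 3 5.250 0.000
1 3 -0.891 3.938
2 3 5.050 1.695
3 3 -0.769 4.804
4 3 4.131 2.306
5 3 -0.857 4.482
6 3 3.555 2.047
7 3 -0.551 3.894
8 3 3.390 1.923
9 3 -0.115 3.696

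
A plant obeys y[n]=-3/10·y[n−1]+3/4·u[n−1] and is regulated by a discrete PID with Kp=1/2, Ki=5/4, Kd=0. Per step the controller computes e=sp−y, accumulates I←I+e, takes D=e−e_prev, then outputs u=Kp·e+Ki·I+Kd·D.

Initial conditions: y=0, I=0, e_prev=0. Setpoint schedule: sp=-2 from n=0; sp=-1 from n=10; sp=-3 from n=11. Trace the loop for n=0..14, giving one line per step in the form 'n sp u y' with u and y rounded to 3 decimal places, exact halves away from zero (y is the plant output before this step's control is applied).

(exact arithmetic carried between steps; '≈' marks a value shown rounded to 6 d.p. or computed from one; I and e_prev carry over from the previous line; the table rounds u and y to 3 d.p., halves away from zero)
n=0: y=0, sp=-2, e=sp−y=-2; I=-2, D=e−e_prev=-2; u=1/2·(-2)+5/4·(-2)+0·(-2)=-3.5; next y=-3/10·0+3/4·(-3.5)=-2.625
n=1: y=-2.625, sp=-2, e=sp−y=0.625; I=-1.375, D=e−e_prev=2.625; u=1/2·0.625+5/4·(-1.375)+0·2.625=-1.40625; next y=-3/10·(-2.625)+3/4·(-1.40625)≈-0.267188
n=2: y≈-0.267188, sp=-2, e=sp−y≈-1.732813; I≈-3.107813, D=e−e_prev≈-2.357813; u=1/2·(-1.732813)+5/4·(-3.107813)+0·(-2.357813)≈-4.751172; next y=-3/10·(-0.267188)+3/4·(-4.751172)≈-3.483223
n=3: y≈-3.483223, sp=-2, e=sp−y≈1.483223; I≈-1.624590, D=e−e_prev≈3.216035; u=1/2·1.483223+5/4·(-1.624590)+0·3.216035≈-1.289126; next y=-3/10·(-3.483223)+3/4·(-1.289126)≈0.078122
n=4: y≈0.078122, sp=-2, e=sp−y≈-2.078122; I≈-3.702712, D=e−e_prev≈-3.561345; u=1/2·(-2.078122)+5/4·(-3.702712)+0·(-3.561345)≈-5.667451; next y=-3/10·0.078122+3/4·(-5.667451)≈-4.274025
n=5: y≈-4.274025, sp=-2, e=sp−y≈2.274025; I≈-1.428687, D=e−e_prev≈4.352148; u=1/2·2.274025+5/4·(-1.428687)+0·4.352148≈-0.648846; next y=-3/10·(-4.274025)+3/4·(-0.648846)≈0.795573
n=6: y≈0.795573, sp=-2, e=sp−y≈-2.795573; I≈-4.224260, D=e−e_prev≈-5.069598; u=1/2·(-2.795573)+5/4·(-4.224260)+0·(-5.069598)≈-6.678111; next y=-3/10·0.795573+3/4·(-6.678111)≈-5.247255
n=7: y≈-5.247255, sp=-2, e=sp−y≈3.247255; I≈-0.977004, D=e−e_prev≈6.042828; u=1/2·3.247255+5/4·(-0.977004)+0·6.042828≈0.402372; next y=-3/10·(-5.247255)+3/4·0.402372≈1.875956
n=8: y≈1.875956, sp=-2, e=sp−y≈-3.875956; I≈-4.852960, D=e−e_prev≈-7.123211; u=1/2·(-3.875956)+5/4·(-4.852960)+0·(-7.123211)≈-8.004178; next y=-3/10·1.875956+3/4·(-8.004178)≈-6.565920
n=9: y≈-6.565920, sp=-2, e=sp−y≈4.565920; I≈-0.287040, D=e−e_prev≈8.441876; u=1/2·4.565920+5/4·(-0.287040)+0·8.441876≈1.924160; next y=-3/10·(-6.565920)+3/4·1.924160≈3.412896
n=10: y≈3.412896, sp=-1, e=sp−y≈-4.412896; I≈-4.699936, D=e−e_prev≈-8.978817; u=1/2·(-4.412896)+5/4·(-4.699936)+0·(-8.978817)≈-8.081368; next y=-3/10·3.412896+3/4·(-8.081368)≈-7.084895
n=11: y≈-7.084895, sp=-3, e=sp−y≈4.084895; I≈-0.615041, D=e−e_prev≈8.497792; u=1/2·4.084895+5/4·(-0.615041)+0·8.497792≈1.273646; next y=-3/10·(-7.084895)+3/4·1.273646≈3.080703
n=12: y≈3.080703, sp=-3, e=sp−y≈-6.080703; I≈-6.695744, D=e−e_prev≈-10.165599; u=1/2·(-6.080703)+5/4·(-6.695744)+0·(-10.165599)≈-11.410032; next y=-3/10·3.080703+3/4·(-11.410032)≈-9.481735
n=13: y≈-9.481735, sp=-3, e=sp−y≈6.481735; I≈-0.214009, D=e−e_prev≈12.562439; u=1/2·6.481735+5/4·(-0.214009)+0·12.562439≈2.973356; next y=-3/10·(-9.481735)+3/4·2.973356≈5.074538
n=14: y≈5.074538, sp=-3, e=sp−y≈-8.074538; I≈-8.288547, D=e−e_prev≈-14.556273; u=1/2·(-8.074538)+5/4·(-8.288547)+0·(-14.556273)≈-14.397952; next y=-3/10·5.074538+3/4·(-14.397952)≈-12.320825

0 -2 -3.500 0.000
1 -2 -1.406 -2.625
2 -2 -4.751 -0.267
3 -2 -1.289 -3.483
4 -2 -5.667 0.078
5 -2 -0.649 -4.274
6 -2 -6.678 0.796
7 -2 0.402 -5.247
8 -2 -8.004 1.876
9 -2 1.924 -6.566
10 -1 -8.081 3.413
11 -3 1.274 -7.085
12 -3 -11.410 3.081
13 -3 2.973 -9.482
14 -3 -14.398 5.075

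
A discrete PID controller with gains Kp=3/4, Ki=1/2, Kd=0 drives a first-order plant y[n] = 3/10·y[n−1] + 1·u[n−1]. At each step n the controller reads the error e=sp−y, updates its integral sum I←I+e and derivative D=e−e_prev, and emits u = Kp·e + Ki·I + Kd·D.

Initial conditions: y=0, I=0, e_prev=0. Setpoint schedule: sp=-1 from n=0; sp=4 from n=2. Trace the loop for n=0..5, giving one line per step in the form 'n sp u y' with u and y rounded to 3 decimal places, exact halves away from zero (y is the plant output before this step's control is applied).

(exact arithmetic carried between steps; '≈' marks a value shown rounded to 6 d.p. or computed from one; I and e_prev carry over from the previous line; the table rounds u and y to 3 d.p., halves away from zero)
n=0: y=0, sp=-1, e=sp−y=-1; I=-1, D=e−e_prev=-1; u=3/4·(-1)+1/2·(-1)+0·(-1)=-1.25; next y=3/10·0+1·(-1.25)=-1.25
n=1: y=-1.25, sp=-1, e=sp−y=0.25; I=-0.75, D=e−e_prev=1.25; u=3/4·0.25+1/2·(-0.75)+0·1.25=-0.1875; next y=3/10·(-1.25)+1·(-0.1875)=-0.5625
n=2: y=-0.5625, sp=4, e=sp−y=4.5625; I=3.8125, D=e−e_prev=4.3125; u=3/4·4.5625+1/2·3.8125+0·4.3125=5.328125; next y=3/10·(-0.5625)+1·5.328125=5.159375
n=3: y=5.159375, sp=4, e=sp−y=-1.159375; I=2.653125, D=e−e_prev=-5.721875; u=3/4·(-1.159375)+1/2·2.653125+0·(-5.721875)≈0.457031; next y=3/10·5.159375+1·0.457031≈2.004844
n=4: y≈2.004844, sp=4, e=sp−y≈1.995156; I≈4.648281, D=e−e_prev≈3.154531; u=3/4·1.995156+1/2·4.648281+0·3.154531≈3.820508; next y=3/10·2.004844+1·3.820508≈4.421961
n=5: y≈4.421961, sp=4, e=sp−y≈-0.421961; I≈4.226320, D=e−e_prev≈-2.417117; u=3/4·(-0.421961)+1/2·4.226320+0·(-2.417117)≈1.796689; next y=3/10·4.421961+1·1.796689≈3.123278

0 -1 -1.250 0.000
1 -1 -0.188 -1.250
2 4 5.328 -0.563
3 4 0.457 5.159
4 4 3.821 2.005
5 4 1.797 4.422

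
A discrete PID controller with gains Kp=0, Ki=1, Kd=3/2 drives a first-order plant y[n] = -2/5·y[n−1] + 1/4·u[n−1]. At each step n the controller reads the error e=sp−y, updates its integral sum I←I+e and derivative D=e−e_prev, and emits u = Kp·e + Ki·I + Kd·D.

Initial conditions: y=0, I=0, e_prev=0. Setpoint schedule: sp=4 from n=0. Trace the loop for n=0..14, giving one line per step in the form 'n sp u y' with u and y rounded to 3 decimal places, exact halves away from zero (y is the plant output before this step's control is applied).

0 4 10.000 0.000
1 4 1.750 2.500
2 4 14.656 -0.563
3 4 3.496 3.889
4 4 21.711 -0.682
5 4 3.582 5.700
6 4 29.167 -1.385
7 4 0.848 7.846
8 4 37.778 -2.926
9 4 -5.307 10.615
10 4 48.859 -5.573
11 4 -15.891 14.444
12 4 64.175 -9.750
13 4 -32.601 19.944
14 4 86.176 -16.128

(exact arithmetic carried between steps; '≈' marks a value shown rounded to 6 d.p. or computed from one; I and e_prev carry over from the previous line; the table rounds u and y to 3 d.p., halves away from zero)
n=0: y=0, sp=4, e=sp−y=4; I=4, D=e−e_prev=4; u=0·4+1·4+3/2·4=10; next y=-2/5·0+1/4·10=2.5
n=1: y=2.5, sp=4, e=sp−y=1.5; I=5.5, D=e−e_prev=-2.5; u=0·1.5+1·5.5+3/2·(-2.5)=1.75; next y=-2/5·2.5+1/4·1.75=-0.5625
n=2: y=-0.5625, sp=4, e=sp−y=4.5625; I=10.0625, D=e−e_prev=3.0625; u=0·4.5625+1·10.0625+3/2·3.0625=14.65625; next y=-2/5·(-0.5625)+1/4·14.65625≈3.889063
n=3: y≈3.889063, sp=4, e=sp−y≈0.110938; I≈10.173438, D=e−e_prev≈-4.451563; u=0·0.110938+1·10.173438+3/2·(-4.451563)≈3.496094; next y=-2/5·3.889063+1/4·3.496094≈-0.681602
n=4: y≈-0.681602, sp=4, e=sp−y≈4.681602; I≈14.855039, D=e−e_prev≈4.570664; u=0·4.681602+1·14.855039+3/2·4.570664≈21.711035; next y=-2/5·(-0.681602)+1/4·21.711035≈5.700399
n=5: y≈5.700399, sp=4, e=sp−y≈-1.700399; I≈13.154640, D=e−e_prev≈-6.382001; u=0·(-1.700399)+1·13.154640+3/2·(-6.382001)≈3.581638; next y=-2/5·5.700399+1/4·3.581638≈-1.384750
n=6: y≈-1.384750, sp=4, e=sp−y≈5.384750; I≈18.539390, D=e−e_prev≈7.085150; u=0·5.384750+1·18.539390+3/2·7.085150≈29.167114; next y=-2/5·(-1.384750)+1/4·29.167114≈7.845679
n=7: y≈7.845679, sp=4, e=sp−y≈-3.845679; I≈14.693711, D=e−e_prev≈-9.230429; u=0·(-3.845679)+1·14.693711+3/2·(-9.230429)≈0.848068; next y=-2/5·7.845679+1/4·0.848068≈-2.926254
n=8: y≈-2.926254, sp=4, e=sp−y≈6.926254; I≈21.619966, D=e−e_prev≈10.771933; u=0·6.926254+1·21.619966+3/2·10.771933≈37.777865; next y=-2/5·(-2.926254)+1/4·37.777865≈10.614968
n=9: y≈10.614968, sp=4, e=sp−y≈-6.614968; I≈15.004998, D=e−e_prev≈-13.541223; u=0·(-6.614968)+1·15.004998+3/2·(-13.541223)≈-5.306836; next y=-2/5·10.614968+1/4·(-5.306836)≈-5.572696
n=10: y≈-5.572696, sp=4, e=sp−y≈9.572696; I≈24.577694, D=e−e_prev≈16.187665; u=0·9.572696+1·24.577694+3/2·16.187665≈48.859191; next y=-2/5·(-5.572696)+1/4·48.859191≈14.443876
n=11: y≈14.443876, sp=4, e=sp−y≈-10.443876; I≈14.133818, D=e−e_prev≈-20.016573; u=0·(-10.443876)+1·14.133818+3/2·(-20.016573)≈-15.891041; next y=-2/5·14.443876+1/4·(-15.891041)≈-9.750311
n=12: y≈-9.750311, sp=4, e=sp−y≈13.750311; I≈27.884128, D=e−e_prev≈24.194187; u=0·13.750311+1·27.884128+3/2·24.194187≈64.175409; next y=-2/5·(-9.750311)+1/4·64.175409≈19.943977
n=13: y≈19.943977, sp=4, e=sp−y≈-15.943977; I≈11.940152, D=e−e_prev≈-29.694287; u=0·(-15.943977)+1·11.940152+3/2·(-29.694287)≈-32.601279; next y=-2/5·19.943977+1/4·(-32.601279)≈-16.127910
n=14: y≈-16.127910, sp=4, e=sp−y≈20.127910; I≈32.068062, D=e−e_prev≈36.071887; u=0·20.127910+1·32.068062+3/2·36.071887≈86.175893; next y=-2/5·(-16.127910)+1/4·86.175893≈27.995137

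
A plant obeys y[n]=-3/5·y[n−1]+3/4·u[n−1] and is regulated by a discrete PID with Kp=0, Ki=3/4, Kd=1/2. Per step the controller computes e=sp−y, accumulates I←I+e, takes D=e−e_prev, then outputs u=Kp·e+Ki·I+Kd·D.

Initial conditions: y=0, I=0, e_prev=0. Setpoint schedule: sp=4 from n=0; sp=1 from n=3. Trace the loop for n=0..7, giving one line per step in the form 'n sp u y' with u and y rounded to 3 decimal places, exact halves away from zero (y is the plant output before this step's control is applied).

(exact arithmetic carried between steps; '≈' marks a value shown rounded to 6 d.p. or computed from one; I and e_prev carry over from the previous line; the table rounds u and y to 3 d.p., halves away from zero)
n=0: y=0, sp=4, e=sp−y=4; I=4, D=e−e_prev=4; u=0·4+3/4·4+1/2·4=5; next y=-3/5·0+3/4·5=3.75
n=1: y=3.75, sp=4, e=sp−y=0.25; I=4.25, D=e−e_prev=-3.75; u=0·0.25+3/4·4.25+1/2·(-3.75)=1.3125; next y=-3/5·3.75+3/4·1.3125=-1.265625
n=2: y=-1.265625, sp=4, e=sp−y=5.265625; I=9.515625, D=e−e_prev=5.015625; u=0·5.265625+3/4·9.515625+1/2·5.015625≈9.644531; next y=-3/5·(-1.265625)+3/4·9.644531≈7.992773
n=3: y≈7.992773, sp=1, e=sp−y≈-6.992773; I≈2.522852, D=e−e_prev≈-12.258398; u=0·(-6.992773)+3/4·2.522852+1/2·(-12.258398)≈-4.237061; next y=-3/5·7.992773+3/4·(-4.237061)≈-7.973459
n=4: y≈-7.973459, sp=1, e=sp−y≈8.973459; I≈11.496311, D=e−e_prev≈15.966233; u=0·8.973459+3/4·11.496311+1/2·15.966233≈16.605350; next y=-3/5·(-7.973459)+3/4·16.605350≈17.238088
n=5: y≈17.238088, sp=1, e=sp−y≈-16.238088; I≈-4.741777, D=e−e_prev≈-25.211547; u=0·(-16.238088)+3/4·(-4.741777)+1/2·(-25.211547)≈-16.162106; next y=-3/5·17.238088+3/4·(-16.162106)≈-22.464433
n=6: y≈-22.464433, sp=1, e=sp−y≈23.464433; I≈18.722656, D=e−e_prev≈39.702521; u=0·23.464433+3/4·18.722656+1/2·39.702521≈33.893252; next y=-3/5·(-22.464433)+3/4·33.893252≈38.898599
n=7: y≈38.898599, sp=1, e=sp−y≈-37.898599; I≈-19.175943, D=e−e_prev≈-61.363031; u=0·(-37.898599)+3/4·(-19.175943)+1/2·(-61.363031)≈-45.063473; next y=-3/5·38.898599+3/4·(-45.063473)≈-57.136764

0 4 5.000 0.000
1 4 1.313 3.750
2 4 9.645 -1.266
3 1 -4.237 7.993
4 1 16.605 -7.973
5 1 -16.162 17.238
6 1 33.893 -22.464
7 1 -45.063 38.899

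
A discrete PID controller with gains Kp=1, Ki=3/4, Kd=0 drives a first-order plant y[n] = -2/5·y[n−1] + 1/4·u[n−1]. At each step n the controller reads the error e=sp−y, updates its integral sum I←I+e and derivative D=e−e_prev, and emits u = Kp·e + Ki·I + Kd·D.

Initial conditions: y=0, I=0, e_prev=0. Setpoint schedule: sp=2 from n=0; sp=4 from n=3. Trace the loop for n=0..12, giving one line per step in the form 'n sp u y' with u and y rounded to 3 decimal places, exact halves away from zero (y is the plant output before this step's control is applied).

(exact arithmetic carried between steps; '≈' marks a value shown rounded to 6 d.p. or computed from one; I and e_prev carry over from the previous line; the table rounds u and y to 3 d.p., halves away from zero)
n=0: y=0, sp=2, e=sp−y=2; I=2, D=e−e_prev=2; u=1·2+3/4·2+0·2=3.5; next y=-2/5·0+1/4·3.5=0.875
n=1: y=0.875, sp=2, e=sp−y=1.125; I=3.125, D=e−e_prev=-0.875; u=1·1.125+3/4·3.125+0·(-0.875)=3.46875; next y=-2/5·0.875+1/4·3.46875≈0.517188
n=2: y≈0.517188, sp=2, e=sp−y≈1.482813; I≈4.607813, D=e−e_prev≈0.357813; u=1·1.482813+3/4·4.607813+0·0.357813≈4.938672; next y=-2/5·0.517188+1/4·4.938672≈1.027793
n=3: y≈1.027793, sp=4, e=sp−y≈2.972207; I≈7.580020, D=e−e_prev≈1.489395; u=1·2.972207+3/4·7.580020+0·1.489395≈8.657222; next y=-2/5·1.027793+1/4·8.657222≈1.753188
n=4: y≈1.753188, sp=4, e=sp−y≈2.246812; I≈9.826831, D=e−e_prev≈-0.725395; u=1·2.246812+3/4·9.826831+0·(-0.725395)≈9.616935; next y=-2/5·1.753188+1/4·9.616935≈1.702959
n=5: y≈1.702959, sp=4, e=sp−y≈2.297041; I≈12.123873, D=e−e_prev≈0.050230; u=1·2.297041+3/4·12.123873+0·0.050230≈11.389946; next y=-2/5·1.702959+1/4·11.389946≈2.166303
n=6: y≈2.166303, sp=4, e=sp−y≈1.833697; I≈13.957570, D=e−e_prev≈-0.463345; u=1·1.833697+3/4·13.957570+0·(-0.463345)≈12.301874; next y=-2/5·2.166303+1/4·12.301874≈2.208947
n=7: y≈2.208947, sp=4, e=sp−y≈1.791053; I≈15.748622, D=e−e_prev≈-0.042644; u=1·1.791053+3/4·15.748622+0·(-0.042644)≈13.602519; next y=-2/5·2.208947+1/4·13.602519≈2.517051
n=8: y≈2.517051, sp=4, e=sp−y≈1.482949; I≈17.231571, D=e−e_prev≈-0.308104; u=1·1.482949+3/4·17.231571+0·(-0.308104)≈14.406628; next y=-2/5·2.517051+1/4·14.406628≈2.594837
n=9: y≈2.594837, sp=4, e=sp−y≈1.405163; I≈18.636735, D=e−e_prev≈-0.077786; u=1·1.405163+3/4·18.636735+0·(-0.077786)≈15.382715; next y=-2/5·2.594837+1/4·15.382715≈2.807744
n=10: y≈2.807744, sp=4, e=sp−y≈1.192256; I≈19.828991, D=e−e_prev≈-0.212908; u=1·1.192256+3/4·19.828991+0·(-0.212908)≈16.063999; next y=-2/5·2.807744+1/4·16.063999≈2.892902
n=11: y≈2.892902, sp=4, e=sp−y≈1.107098; I≈20.936089, D=e−e_prev≈-0.085158; u=1·1.107098+3/4·20.936089+0·(-0.085158)≈16.809164; next y=-2/5·2.892902+1/4·16.809164≈3.045130
n=12: y≈3.045130, sp=4, e=sp−y≈0.954870; I≈21.890958, D=e−e_prev≈-0.152228; u=1·0.954870+3/4·21.890958+0·(-0.152228)≈17.373089; next y=-2/5·3.045130+1/4·17.373089≈3.125220

0 2 3.500 0.000
1 2 3.469 0.875
2 2 4.939 0.517
3 4 8.657 1.028
4 4 9.617 1.753
5 4 11.390 1.703
6 4 12.302 2.166
7 4 13.603 2.209
8 4 14.407 2.517
9 4 15.383 2.595
10 4 16.064 2.808
11 4 16.809 2.893
12 4 17.373 3.045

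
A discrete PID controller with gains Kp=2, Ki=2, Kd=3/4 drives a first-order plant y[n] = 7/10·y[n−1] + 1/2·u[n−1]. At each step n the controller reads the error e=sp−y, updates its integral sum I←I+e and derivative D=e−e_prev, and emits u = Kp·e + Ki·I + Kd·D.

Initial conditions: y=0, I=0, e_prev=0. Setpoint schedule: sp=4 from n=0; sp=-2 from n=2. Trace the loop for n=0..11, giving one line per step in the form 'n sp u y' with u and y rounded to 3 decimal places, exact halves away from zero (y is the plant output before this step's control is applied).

(exact arithmetic carried between steps; '≈' marks a value shown rounded to 6 d.p. or computed from one; I and e_prev carry over from the previous line; the table rounds u and y to 3 d.p., halves away from zero)
n=0: y=0, sp=4, e=sp−y=4; I=4, D=e−e_prev=4; u=2·4+2·4+3/4·4=19; next y=7/10·0+1/2·19=9.5
n=1: y=9.5, sp=4, e=sp−y=-5.5; I=-1.5, D=e−e_prev=-9.5; u=2·(-5.5)+2·(-1.5)+3/4·(-9.5)=-21.125; next y=7/10·9.5+1/2·(-21.125)=-3.9125
n=2: y=-3.9125, sp=-2, e=sp−y=1.9125; I=0.4125, D=e−e_prev=7.4125; u=2·1.9125+2·0.4125+3/4·7.4125=10.209375; next y=7/10·(-3.9125)+1/2·10.209375≈2.365938
n=3: y≈2.365938, sp=-2, e=sp−y≈-4.365938; I≈-3.953438, D=e−e_prev≈-6.278438; u=2·(-4.365938)+2·(-3.953438)+3/4·(-6.278438)≈-21.347578; next y=7/10·2.365938+1/2·(-21.347578)≈-9.017633
n=4: y≈-9.017633, sp=-2, e=sp−y≈7.017633; I≈3.064195, D=e−e_prev≈11.383570; u=2·7.017633+2·3.064195+3/4·11.383570≈28.701334; next y=7/10·(-9.017633)+1/2·28.701334≈8.038324
n=5: y≈8.038324, sp=-2, e=sp−y≈-10.038324; I≈-6.974129, D=e−e_prev≈-17.055957; u=2·(-10.038324)+2·(-6.974129)+3/4·(-17.055957)≈-46.816873; next y=7/10·8.038324+1/2·(-46.816873)≈-17.781610
n=6: y≈-17.781610, sp=-2, e=sp−y≈15.781610; I≈8.807481, D=e−e_prev≈25.819934; u=2·15.781610+2·8.807481+3/4·25.819934≈68.543132; next y=7/10·(-17.781610)+1/2·68.543132≈21.824439
n=7: y≈21.824439, sp=-2, e=sp−y≈-23.824439; I≈-15.016958, D=e−e_prev≈-39.606049; u=2·(-23.824439)+2·(-15.016958)+3/4·(-39.606049)≈-107.387331; next y=7/10·21.824439+1/2·(-107.387331)≈-38.416558
n=8: y≈-38.416558, sp=-2, e=sp−y≈36.416558; I≈21.399600, D=e−e_prev≈60.240997; u=2·36.416558+2·21.399600+3/4·60.240997≈160.813064; next y=7/10·(-38.416558)+1/2·160.813064≈53.514941
n=9: y≈53.514941, sp=-2, e=sp−y≈-55.514941; I≈-34.115341, D=e−e_prev≈-91.931500; u=2·(-55.514941)+2·(-34.115341)+3/4·(-91.931500)≈-248.209190; next y=7/10·53.514941+1/2·(-248.209190)≈-86.644136
n=10: y≈-86.644136, sp=-2, e=sp−y≈84.644136; I≈50.528795, D=e−e_prev≈140.159078; u=2·84.644136+2·50.528795+3/4·140.159078≈375.465170; next y=7/10·(-86.644136)+1/2·375.465170≈127.081690
n=11: y≈127.081690, sp=-2, e=sp−y≈-129.081690; I≈-78.552895, D=e−e_prev≈-213.725826; u=2·(-129.081690)+2·(-78.552895)+3/4·(-213.725826)≈-575.563539; next y=7/10·127.081690+1/2·(-575.563539)≈-198.824587

0 4 19.000 0.000
1 4 -21.125 9.500
2 -2 10.209 -3.913
3 -2 -21.348 2.366
4 -2 28.701 -9.018
5 -2 -46.817 8.038
6 -2 68.543 -17.782
7 -2 -107.387 21.824
8 -2 160.813 -38.417
9 -2 -248.209 53.515
10 -2 375.465 -86.644
11 -2 -575.564 127.082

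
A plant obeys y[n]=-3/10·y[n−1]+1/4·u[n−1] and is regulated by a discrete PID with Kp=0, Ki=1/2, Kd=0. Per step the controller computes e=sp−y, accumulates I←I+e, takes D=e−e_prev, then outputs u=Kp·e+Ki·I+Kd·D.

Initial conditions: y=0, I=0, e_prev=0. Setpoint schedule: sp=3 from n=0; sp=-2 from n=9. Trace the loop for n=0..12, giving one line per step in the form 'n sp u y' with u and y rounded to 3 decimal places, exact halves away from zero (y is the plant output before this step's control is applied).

(exact arithmetic carried between steps; '≈' marks a value shown rounded to 6 d.p. or computed from one; I and e_prev carry over from the previous line; the table rounds u and y to 3 d.p., halves away from zero)
n=0: y=0, sp=3, e=sp−y=3; I=3, D=e−e_prev=3; u=0·3+1/2·3+0·3=1.5; next y=-3/10·0+1/4·1.5=0.375
n=1: y=0.375, sp=3, e=sp−y=2.625; I=5.625, D=e−e_prev=-0.375; u=0·2.625+1/2·5.625+0·(-0.375)=2.8125; next y=-3/10·0.375+1/4·2.8125=0.590625
n=2: y=0.590625, sp=3, e=sp−y=2.409375; I=8.034375, D=e−e_prev=-0.215625; u=0·2.409375+1/2·8.034375+0·(-0.215625)≈4.017188; next y=-3/10·0.590625+1/4·4.017188≈0.827109
n=3: y≈0.827109, sp=3, e=sp−y≈2.172891; I≈10.207266, D=e−e_prev≈-0.236484; u=0·2.172891+1/2·10.207266+0·(-0.236484)≈5.103633; next y=-3/10·0.827109+1/4·5.103633≈1.027775
n=4: y≈1.027775, sp=3, e=sp−y≈1.972225; I≈12.179490, D=e−e_prev≈-0.200666; u=0·1.972225+1/2·12.179490+0·(-0.200666)≈6.089745; next y=-3/10·1.027775+1/4·6.089745≈1.214104
n=5: y≈1.214104, sp=3, e=sp−y≈1.785896; I≈13.965387, D=e−e_prev≈-0.186328; u=0·1.785896+1/2·13.965387+0·(-0.186328)≈6.982693; next y=-3/10·1.214104+1/4·6.982693≈1.381442
n=6: y≈1.381442, sp=3, e=sp−y≈1.618558; I≈15.583944, D=e−e_prev≈-0.167339; u=0·1.618558+1/2·15.583944+0·(-0.167339)≈7.791972; next y=-3/10·1.381442+1/4·7.791972≈1.533560
n=7: y≈1.533560, sp=3, e=sp−y≈1.466440; I≈17.050384, D=e−e_prev≈-0.152118; u=0·1.466440+1/2·17.050384+0·(-0.152118)≈8.525192; next y=-3/10·1.533560+1/4·8.525192≈1.671230
n=8: y≈1.671230, sp=3, e=sp−y≈1.328770; I≈18.379154, D=e−e_prev≈-0.137670; u=0·1.328770+1/2·18.379154+0·(-0.137670)≈9.189577; next y=-3/10·1.671230+1/4·9.189577≈1.796025
n=9: y≈1.796025, sp=-2, e=sp−y≈-3.796025; I≈14.583129, D=e−e_prev≈-5.124795; u=0·(-3.796025)+1/2·14.583129+0·(-5.124795)≈7.291564; next y=-3/10·1.796025+1/4·7.291564≈1.284084
n=10: y≈1.284084, sp=-2, e=sp−y≈-3.284084; I≈11.299045, D=e−e_prev≈0.511942; u=0·(-3.284084)+1/2·11.299045+0·0.511942≈5.649523; next y=-3/10·1.284084+1/4·5.649523≈1.027156
n=11: y≈1.027156, sp=-2, e=sp−y≈-3.027156; I≈8.271890, D=e−e_prev≈0.256928; u=0·(-3.027156)+1/2·8.271890+0·0.256928≈4.135945; next y=-3/10·1.027156+1/4·4.135945≈0.725840
n=12: y≈0.725840, sp=-2, e=sp−y≈-2.725840; I≈5.546050, D=e−e_prev≈0.301316; u=0·(-2.725840)+1/2·5.546050+0·0.301316≈2.773025; next y=-3/10·0.725840+1/4·2.773025≈0.475504

0 3 1.500 0.000
1 3 2.813 0.375
2 3 4.017 0.591
3 3 5.104 0.827
4 3 6.090 1.028
5 3 6.983 1.214
6 3 7.792 1.381
7 3 8.525 1.534
8 3 9.190 1.671
9 -2 7.292 1.796
10 -2 5.650 1.284
11 -2 4.136 1.027
12 -2 2.773 0.726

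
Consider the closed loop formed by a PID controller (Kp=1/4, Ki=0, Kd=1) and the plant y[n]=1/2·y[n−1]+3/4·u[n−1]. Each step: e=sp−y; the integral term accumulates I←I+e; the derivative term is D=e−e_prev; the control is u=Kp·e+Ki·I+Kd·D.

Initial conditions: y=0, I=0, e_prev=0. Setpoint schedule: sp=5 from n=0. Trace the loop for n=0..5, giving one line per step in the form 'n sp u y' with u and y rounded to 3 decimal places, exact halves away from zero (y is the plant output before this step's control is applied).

0 5 6.250 0.000
1 5 -4.609 4.688
2 5 7.329 -1.113
3 5 -6.039 4.940
4 5 8.764 -2.059
5 5 -7.738 5.543

(exact arithmetic carried between steps; '≈' marks a value shown rounded to 6 d.p. or computed from one; I and e_prev carry over from the previous line; the table rounds u and y to 3 d.p., halves away from zero)
n=0: y=0, sp=5, e=sp−y=5; I=5, D=e−e_prev=5; u=1/4·5+0·5+1·5=6.25; next y=1/2·0+3/4·6.25=4.6875
n=1: y=4.6875, sp=5, e=sp−y=0.3125; I=5.3125, D=e−e_prev=-4.6875; u=1/4·0.3125+0·5.3125+1·(-4.6875)=-4.609375; next y=1/2·4.6875+3/4·(-4.609375)≈-1.113281
n=2: y≈-1.113281, sp=5, e=sp−y≈6.113281; I≈11.425781, D=e−e_prev≈5.800781; u=1/4·6.113281+0·11.425781+1·5.800781≈7.329102; next y=1/2·(-1.113281)+3/4·7.329102≈4.940186
n=3: y≈4.940186, sp=5, e=sp−y≈0.059814; I≈11.485596, D=e−e_prev≈-6.053467; u=1/4·0.059814+0·11.485596+1·(-6.053467)≈-6.038513; next y=1/2·4.940186+3/4·(-6.038513)≈-2.058792
n=4: y≈-2.058792, sp=5, e=sp−y≈7.058792; I≈18.544388, D=e−e_prev≈6.998978; u=1/4·7.058792+0·18.544388+1·6.998978≈8.763676; next y=1/2·(-2.058792)+3/4·8.763676≈5.543361
n=5: y≈5.543361, sp=5, e=sp−y≈-0.543361; I≈18.001027, D=e−e_prev≈-7.602153; u=1/4·(-0.543361)+0·18.001027+1·(-7.602153)≈-7.737993; next y=1/2·5.543361+3/4·(-7.737993)≈-3.031814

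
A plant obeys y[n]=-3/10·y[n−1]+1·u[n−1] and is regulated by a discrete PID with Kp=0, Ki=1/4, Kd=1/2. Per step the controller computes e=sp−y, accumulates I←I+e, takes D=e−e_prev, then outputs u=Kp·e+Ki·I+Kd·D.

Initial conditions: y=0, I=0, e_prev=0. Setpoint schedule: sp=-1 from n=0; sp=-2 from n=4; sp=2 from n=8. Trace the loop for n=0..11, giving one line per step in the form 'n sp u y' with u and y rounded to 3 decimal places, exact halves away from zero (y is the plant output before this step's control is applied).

0 -1 -0.750 0.000
1 -1 0.063 -0.750
2 -1 -1.153 0.288
3 -1 0.189 -1.239
4 -2 -2.615 0.561
5 -2 0.653 -2.783
6 -2 -4.026 1.488
7 -2 1.707 -4.473
8 2 -3.296 3.049
9 2 3.648 -4.211
10 2 -5.271 4.911
11 2 7.303 -6.744

(exact arithmetic carried between steps; '≈' marks a value shown rounded to 6 d.p. or computed from one; I and e_prev carry over from the previous line; the table rounds u and y to 3 d.p., halves away from zero)
n=0: y=0, sp=-1, e=sp−y=-1; I=-1, D=e−e_prev=-1; u=0·(-1)+1/4·(-1)+1/2·(-1)=-0.75; next y=-3/10·0+1·(-0.75)=-0.75
n=1: y=-0.75, sp=-1, e=sp−y=-0.25; I=-1.25, D=e−e_prev=0.75; u=0·(-0.25)+1/4·(-1.25)+1/2·0.75=0.0625; next y=-3/10·(-0.75)+1·0.0625=0.2875
n=2: y=0.2875, sp=-1, e=sp−y=-1.2875; I=-2.5375, D=e−e_prev=-1.0375; u=0·(-1.2875)+1/4·(-2.5375)+1/2·(-1.0375)=-1.153125; next y=-3/10·0.2875+1·(-1.153125)=-1.239375
n=3: y=-1.239375, sp=-1, e=sp−y=0.239375; I=-2.298125, D=e−e_prev=1.526875; u=0·0.239375+1/4·(-2.298125)+1/2·1.526875≈0.188906; next y=-3/10·(-1.239375)+1·0.188906≈0.560719
n=4: y≈0.560719, sp=-2, e=sp−y≈-2.560719; I≈-4.858844, D=e−e_prev≈-2.800094; u=0·(-2.560719)+1/4·(-4.858844)+1/2·(-2.800094)≈-2.614758; next y=-3/10·0.560719+1·(-2.614758)≈-2.782973
n=5: y≈-2.782973, sp=-2, e=sp−y≈0.782973; I≈-4.075870, D=e−e_prev≈3.343692; u=0·0.782973+1/4·(-4.075870)+1/2·3.343692≈0.652879; next y=-3/10·(-2.782973)+1·0.652879≈1.487771
n=6: y≈1.487771, sp=-2, e=sp−y≈-3.487771; I≈-7.563641, D=e−e_prev≈-4.270744; u=0·(-3.487771)+1/4·(-7.563641)+1/2·(-4.270744)≈-4.026282; next y=-3/10·1.487771+1·(-4.026282)≈-4.472613
n=7: y≈-4.472613, sp=-2, e=sp−y≈2.472613; I≈-5.091027, D=e−e_prev≈5.960384; u=0·2.472613+1/4·(-5.091027)+1/2·5.960384≈1.707435; next y=-3/10·(-4.472613)+1·1.707435≈3.049219
n=8: y≈3.049219, sp=2, e=sp−y≈-1.049219; I≈-6.140247, D=e−e_prev≈-3.521832; u=0·(-1.049219)+1/4·(-6.140247)+1/2·(-3.521832)≈-3.295978; next y=-3/10·3.049219+1·(-3.295978)≈-4.210744
n=9: y≈-4.210744, sp=2, e=sp−y≈6.210744; I≈0.070497, D=e−e_prev≈7.259963; u=0·6.210744+1/4·0.070497+1/2·7.259963≈3.647606; next y=-3/10·(-4.210744)+1·3.647606≈4.910829
n=10: y≈4.910829, sp=2, e=sp−y≈-2.910829; I≈-2.840332, D=e−e_prev≈-9.121572; u=0·(-2.910829)+1/4·(-2.840332)+1/2·(-9.121572)≈-5.270869; next y=-3/10·4.910829+1·(-5.270869)≈-6.744118
n=11: y≈-6.744118, sp=2, e=sp−y≈8.744118; I≈5.903786, D=e−e_prev≈11.654946; u=0·8.744118+1/4·5.903786+1/2·11.654946≈7.303420; next y=-3/10·(-6.744118)+1·7.303420≈9.326655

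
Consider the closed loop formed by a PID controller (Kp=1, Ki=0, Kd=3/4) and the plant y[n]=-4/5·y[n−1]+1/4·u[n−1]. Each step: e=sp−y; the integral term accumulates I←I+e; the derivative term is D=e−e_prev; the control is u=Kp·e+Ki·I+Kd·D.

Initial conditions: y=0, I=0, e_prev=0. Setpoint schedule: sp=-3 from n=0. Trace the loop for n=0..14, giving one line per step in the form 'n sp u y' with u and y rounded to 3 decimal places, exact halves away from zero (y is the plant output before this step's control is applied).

0 -3 -5.250 0.000
1 -3 -0.703 -1.313
2 -3 -5.514 0.874
3 -3 1.292 -2.078
4 -3 -8.033 1.985
5 -3 4.783 -3.597
6 -3 -12.825 4.073
7 -3 11.368 -6.465
8 -3 -21.872 8.014
9 -3 23.798 -11.879
10 -3 -38.952 15.453
11 -3 47.265 -22.100
12 -3 -71.194 29.496
13 -3 91.564 -41.395
14 -3 -132.059 56.007

(exact arithmetic carried between steps; '≈' marks a value shown rounded to 6 d.p. or computed from one; I and e_prev carry over from the previous line; the table rounds u and y to 3 d.p., halves away from zero)
n=0: y=0, sp=-3, e=sp−y=-3; I=-3, D=e−e_prev=-3; u=1·(-3)+0·(-3)+3/4·(-3)=-5.25; next y=-4/5·0+1/4·(-5.25)=-1.3125
n=1: y=-1.3125, sp=-3, e=sp−y=-1.6875; I=-4.6875, D=e−e_prev=1.3125; u=1·(-1.6875)+0·(-4.6875)+3/4·1.3125=-0.703125; next y=-4/5·(-1.3125)+1/4·(-0.703125)≈0.874219
n=2: y≈0.874219, sp=-3, e=sp−y≈-3.874219; I≈-8.561719, D=e−e_prev≈-2.186719; u=1·(-3.874219)+0·(-8.561719)+3/4·(-2.186719)≈-5.514258; next y=-4/5·0.874219+1/4·(-5.514258)≈-2.077939
n=3: y≈-2.077939, sp=-3, e=sp−y≈-0.922061; I≈-9.483779, D=e−e_prev≈2.952158; u=1·(-0.922061)+0·(-9.483779)+3/4·2.952158≈1.292058; next y=-4/5·(-2.077939)+1/4·1.292058≈1.985366
n=4: y≈1.985366, sp=-3, e=sp−y≈-4.985366; I≈-14.469145, D=e−e_prev≈-4.063306; u=1·(-4.985366)+0·(-14.469145)+3/4·(-4.063306)≈-8.032845; next y=-4/5·1.985366+1/4·(-8.032845)≈-3.596504
n=5: y≈-3.596504, sp=-3, e=sp−y≈0.596504; I≈-13.872641, D=e−e_prev≈5.581870; u=1·0.596504+0·(-13.872641)+3/4·5.581870≈4.782907; next y=-4/5·(-3.596504)+1/4·4.782907≈4.072930
n=6: y≈4.072930, sp=-3, e=sp−y≈-7.072930; I≈-20.945571, D=e−e_prev≈-7.669434; u=1·(-7.072930)+0·(-20.945571)+3/4·(-7.669434)≈-12.825006; next y=-4/5·4.072930+1/4·(-12.825006)≈-6.464595
n=7: y≈-6.464595, sp=-3, e=sp−y≈3.464595; I≈-17.480976, D=e−e_prev≈10.537526; u=1·3.464595+0·(-17.480976)+3/4·10.537526≈11.367740; next y=-4/5·(-6.464595)+1/4·11.367740≈8.013611
n=8: y≈8.013611, sp=-3, e=sp−y≈-11.013611; I≈-28.494587, D=e−e_prev≈-14.478207; u=1·(-11.013611)+0·(-28.494587)+3/4·(-14.478207)≈-21.872266; next y=-4/5·8.013611+1/4·(-21.872266)≈-11.878956
n=9: y≈-11.878956, sp=-3, e=sp−y≈8.878956; I≈-19.615631, D=e−e_prev≈19.892567; u=1·8.878956+0·(-19.615631)+3/4·19.892567≈23.798381; next y=-4/5·(-11.878956)+1/4·23.798381≈15.452760
n=10: y≈15.452760, sp=-3, e=sp−y≈-18.452760; I≈-38.068391, D=e−e_prev≈-27.331715; u=1·(-18.452760)+0·(-38.068391)+3/4·(-27.331715)≈-38.951546; next y=-4/5·15.452760+1/4·(-38.951546)≈-22.100094
n=11: y≈-22.100094, sp=-3, e=sp−y≈19.100094; I≈-18.968297, D=e−e_prev≈37.552854; u=1·19.100094+0·(-18.968297)+3/4·37.552854≈47.264735; next y=-4/5·(-22.100094)+1/4·47.264735≈29.496259
n=12: y≈29.496259, sp=-3, e=sp−y≈-32.496259; I≈-51.464556, D=e−e_prev≈-51.596354; u=1·(-32.496259)+0·(-51.464556)+3/4·(-51.596354)≈-71.193524; next y=-4/5·29.496259+1/4·(-71.193524)≈-41.395388
n=13: y≈-41.395388, sp=-3, e=sp−y≈38.395388; I≈-13.069168, D=e−e_prev≈70.891648; u=1·38.395388+0·(-13.069168)+3/4·70.891648≈91.564124; next y=-4/5·(-41.395388)+1/4·91.564124≈56.007342
n=14: y≈56.007342, sp=-3, e=sp−y≈-59.007342; I≈-72.076509, D=e−e_prev≈-97.402730; u=1·(-59.007342)+0·(-72.076509)+3/4·(-97.402730)≈-132.059390; next y=-4/5·56.007342+1/4·(-132.059390)≈-77.820721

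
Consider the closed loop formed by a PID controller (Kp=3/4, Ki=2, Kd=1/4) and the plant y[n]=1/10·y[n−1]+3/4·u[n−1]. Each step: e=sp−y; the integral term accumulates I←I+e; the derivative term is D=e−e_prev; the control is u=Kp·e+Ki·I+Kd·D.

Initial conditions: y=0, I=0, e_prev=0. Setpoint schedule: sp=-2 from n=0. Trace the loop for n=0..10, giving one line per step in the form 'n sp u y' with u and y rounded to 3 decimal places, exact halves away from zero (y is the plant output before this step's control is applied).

0 -2 -6.000 0.000
1 -2 4.000 -4.500
2 -2 -13.275 2.550
3 -2 16.141 -9.701
4 -2 -34.030 11.136
5 -2 51.542 -24.409
6 -2 -94.400 36.216
7 -2 154.508 -67.179
8 -2 -270.008 109.163
9 -2 454.009 -191.590
10 -2 -780.813 321.348

(exact arithmetic carried between steps; '≈' marks a value shown rounded to 6 d.p. or computed from one; I and e_prev carry over from the previous line; the table rounds u and y to 3 d.p., halves away from zero)
n=0: y=0, sp=-2, e=sp−y=-2; I=-2, D=e−e_prev=-2; u=3/4·(-2)+2·(-2)+1/4·(-2)=-6; next y=1/10·0+3/4·(-6)=-4.5
n=1: y=-4.5, sp=-2, e=sp−y=2.5; I=0.5, D=e−e_prev=4.5; u=3/4·2.5+2·0.5+1/4·4.5=4; next y=1/10·(-4.5)+3/4·4=2.55
n=2: y=2.55, sp=-2, e=sp−y=-4.55; I=-4.05, D=e−e_prev=-7.05; u=3/4·(-4.55)+2·(-4.05)+1/4·(-7.05)=-13.275; next y=1/10·2.55+3/4·(-13.275)=-9.70125
n=3: y=-9.70125, sp=-2, e=sp−y=7.70125; I=3.65125, D=e−e_prev=12.25125; u=3/4·7.70125+2·3.65125+1/4·12.25125=16.14125; next y=1/10·(-9.70125)+3/4·16.14125≈11.135813
n=4: y≈11.135813, sp=-2, e=sp−y≈-13.135813; I≈-9.484563, D=e−e_prev≈-20.837063; u=3/4·(-13.135813)+2·(-9.484563)+1/4·(-20.837063)≈-34.03025; next y=1/10·11.135813+3/4·(-34.03025)≈-24.409106
n=5: y≈-24.409106, sp=-2, e=sp−y≈22.409106; I≈12.924544, D=e−e_prev≈35.544919; u=3/4·22.409106+2·12.924544+1/4·35.544919≈51.542147; next y=1/10·(-24.409106)+3/4·51.542147≈36.215700
n=6: y≈36.215700, sp=-2, e=sp−y≈-38.215700; I≈-25.291156, D=e−e_prev≈-60.624806; u=3/4·(-38.215700)+2·(-25.291156)+1/4·(-60.624806)≈-94.400288; next y=1/10·36.215700+3/4·(-94.400288)≈-67.178646
n=7: y≈-67.178646, sp=-2, e=sp−y≈65.178646; I≈39.887490, D=e−e_prev≈103.394345; u=3/4·65.178646+2·39.887490+1/4·103.394345≈154.507551; next y=1/10·(-67.178646)+3/4·154.507551≈109.162798
n=8: y≈109.162798, sp=-2, e=sp−y≈-111.162798; I≈-71.275308, D=e−e_prev≈-176.341444; u=3/4·(-111.162798)+2·(-71.275308)+1/4·(-176.341444)≈-270.008077; next y=1/10·109.162798+3/4·(-270.008077)≈-191.589778
n=9: y≈-191.589778, sp=-2, e=sp−y≈189.589778; I≈118.314469, D=e−e_prev≈300.752576; u=3/4·189.589778+2·118.314469+1/4·300.752576≈454.009416; next y=1/10·(-191.589778)+3/4·454.009416≈321.348084
n=10: y≈321.348084, sp=-2, e=sp−y≈-323.348084; I≈-205.033615, D=e−e_prev≈-512.937862; u=3/4·(-323.348084)+2·(-205.033615)+1/4·(-512.937862)≈-780.812758; next y=1/10·321.348084+3/4·(-780.812758)≈-553.474760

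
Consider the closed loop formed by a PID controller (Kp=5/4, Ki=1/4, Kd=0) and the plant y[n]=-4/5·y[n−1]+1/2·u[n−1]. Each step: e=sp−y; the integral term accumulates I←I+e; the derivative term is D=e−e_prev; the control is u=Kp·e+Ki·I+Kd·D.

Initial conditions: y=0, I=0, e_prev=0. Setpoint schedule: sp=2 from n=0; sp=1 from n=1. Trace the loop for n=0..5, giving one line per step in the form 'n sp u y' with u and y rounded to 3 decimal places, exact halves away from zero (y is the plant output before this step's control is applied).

(exact arithmetic carried between steps; '≈' marks a value shown rounded to 6 d.p. or computed from one; I and e_prev carry over from the previous line; the table rounds u and y to 3 d.p., halves away from zero)
n=0: y=0, sp=2, e=sp−y=2; I=2, D=e−e_prev=2; u=5/4·2+1/4·2+0·2=3; next y=-4/5·0+1/2·3=1.5
n=1: y=1.5, sp=1, e=sp−y=-0.5; I=1.5, D=e−e_prev=-2.5; u=5/4·(-0.5)+1/4·1.5+0·(-2.5)=-0.25; next y=-4/5·1.5+1/2·(-0.25)=-1.325
n=2: y=-1.325, sp=1, e=sp−y=2.325; I=3.825, D=e−e_prev=2.825; u=5/4·2.325+1/4·3.825+0·2.825=3.8625; next y=-4/5·(-1.325)+1/2·3.8625=2.99125
n=3: y=2.99125, sp=1, e=sp−y=-1.99125; I=1.83375, D=e−e_prev=-4.31625; u=5/4·(-1.99125)+1/4·1.83375+0·(-4.31625)=-2.030625; next y=-4/5·2.99125+1/2·(-2.030625)≈-3.408313
n=4: y≈-3.408313, sp=1, e=sp−y≈4.408313; I≈6.242063, D=e−e_prev≈6.399563; u=5/4·4.408313+1/4·6.242063+0·6.399563≈7.070906; next y=-4/5·(-3.408313)+1/2·7.070906≈6.262103
n=5: y≈6.262103, sp=1, e=sp−y≈-5.262103; I≈0.979959, D=e−e_prev≈-9.670416; u=5/4·(-5.262103)+1/4·0.979959+0·(-9.670416)≈-6.332639; next y=-4/5·6.262103+1/2·(-6.332639)≈-8.176002

0 2 3.000 0.000
1 1 -0.250 1.500
2 1 3.863 -1.325
3 1 -2.031 2.991
4 1 7.071 -3.408
5 1 -6.333 6.262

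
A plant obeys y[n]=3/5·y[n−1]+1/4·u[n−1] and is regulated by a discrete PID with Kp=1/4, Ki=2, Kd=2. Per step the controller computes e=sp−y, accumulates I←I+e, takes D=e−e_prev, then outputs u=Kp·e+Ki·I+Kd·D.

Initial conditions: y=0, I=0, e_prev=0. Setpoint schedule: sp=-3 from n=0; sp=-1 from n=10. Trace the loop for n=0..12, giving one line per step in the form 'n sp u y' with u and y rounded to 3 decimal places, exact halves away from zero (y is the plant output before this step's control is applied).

(exact arithmetic carried between steps; '≈' marks a value shown rounded to 6 d.p. or computed from one; I and e_prev carry over from the previous line; the table rounds u and y to 3 d.p., halves away from zero)
n=0: y=0, sp=-3, e=sp−y=-3; I=-3, D=e−e_prev=-3; u=1/4·(-3)+2·(-3)+2·(-3)=-12.75; next y=3/5·0+1/4·(-12.75)=-3.1875
n=1: y=-3.1875, sp=-3, e=sp−y=0.1875; I=-2.8125, D=e−e_prev=3.1875; u=1/4·0.1875+2·(-2.8125)+2·3.1875=0.796875; next y=3/5·(-3.1875)+1/4·0.796875≈-1.713281
n=2: y≈-1.713281, sp=-3, e=sp−y≈-1.286719; I≈-4.099219, D=e−e_prev≈-1.474219; u=1/4·(-1.286719)+2·(-4.099219)+2·(-1.474219)≈-11.468555; next y=3/5·(-1.713281)+1/4·(-11.468555)≈-3.895107
n=3: y≈-3.895107, sp=-3, e=sp−y≈0.895107; I≈-3.204111, D=e−e_prev≈2.181826; u=1/4·0.895107+2·(-3.204111)+2·2.181826≈-1.820793; next y=3/5·(-3.895107)+1/4·(-1.820793)≈-2.792263
n=4: y≈-2.792263, sp=-3, e=sp−y≈-0.207737; I≈-3.411849, D=e−e_prev≈-1.102845; u=1/4·(-0.207737)+2·(-3.411849)+2·(-1.102845)≈-9.081321; next y=3/5·(-2.792263)+1/4·(-9.081321)≈-3.945688
n=5: y≈-3.945688, sp=-3, e=sp−y≈0.945688; I≈-2.466161, D=e−e_prev≈1.153425; u=1/4·0.945688+2·(-2.466161)+2·1.153425≈-2.389049; next y=3/5·(-3.945688)+1/4·(-2.389049)≈-2.964675
n=6: y≈-2.964675, sp=-3, e=sp−y≈-0.035325; I≈-2.501486, D=e−e_prev≈-0.981013; u=1/4·(-0.035325)+2·(-2.501486)+2·(-0.981013)≈-6.973828; next y=3/5·(-2.964675)+1/4·(-6.973828)≈-3.522262
n=7: y≈-3.522262, sp=-3, e=sp−y≈0.522262; I≈-1.979224, D=e−e_prev≈0.557587; u=1/4·0.522262+2·(-1.979224)+2·0.557587≈-2.712708; next y=3/5·(-3.522262)+1/4·(-2.712708)≈-2.791534
n=8: y≈-2.791534, sp=-3, e=sp−y≈-0.208466; I≈-2.187689, D=e−e_prev≈-0.730728; u=1/4·(-0.208466)+2·(-2.187689)+2·(-0.730728)≈-5.888951; next y=3/5·(-2.791534)+1/4·(-5.888951)≈-3.147158
n=9: y≈-3.147158, sp=-3, e=sp−y≈0.147158; I≈-2.040531, D=e−e_prev≈0.355624; u=1/4·0.147158+2·(-2.040531)+2·0.355624≈-3.333025; next y=3/5·(-3.147158)+1/4·(-3.333025)≈-2.721551
n=10: y≈-2.721551, sp=-1, e=sp−y≈1.721551; I≈-0.318980, D=e−e_prev≈1.574393; u=1/4·1.721551+2·(-0.318980)+2·1.574393≈2.941213; next y=3/5·(-2.721551)+1/4·2.941213≈-0.897627
n=11: y≈-0.897627, sp=-1, e=sp−y≈-0.102373; I≈-0.421353, D=e−e_prev≈-1.823924; u=1/4·(-0.102373)+2·(-0.421353)+2·(-1.823924)≈-4.516146; next y=3/5·(-0.897627)+1/4·(-4.516146)≈-1.667613
n=12: y≈-1.667613, sp=-1, e=sp−y≈0.667613; I≈0.246260, D=e−e_prev≈0.769986; u=1/4·0.667613+2·0.246260+2·0.769986≈2.199395; next y=3/5·(-1.667613)+1/4·2.199395≈-0.450719

0 -3 -12.750 0.000
1 -3 0.797 -3.188
2 -3 -11.469 -1.713
3 -3 -1.821 -3.895
4 -3 -9.081 -2.792
5 -3 -2.389 -3.946
6 -3 -6.974 -2.965
7 -3 -2.713 -3.522
8 -3 -5.889 -2.792
9 -3 -3.333 -3.147
10 -1 2.941 -2.722
11 -1 -4.516 -0.898
12 -1 2.199 -1.668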